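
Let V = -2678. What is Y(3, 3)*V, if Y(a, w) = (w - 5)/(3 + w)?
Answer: 2678/3 ≈ 892.67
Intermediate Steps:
Y(a, w) = (-5 + w)/(3 + w)
Y(3, 3)*V = ((-5 + 3)/(3 + 3))*(-2678) = (-2/6)*(-2678) = ((⅙)*(-2))*(-2678) = -⅓*(-2678) = 2678/3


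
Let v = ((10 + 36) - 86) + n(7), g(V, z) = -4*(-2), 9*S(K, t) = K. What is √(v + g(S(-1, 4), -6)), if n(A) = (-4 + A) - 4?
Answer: I*√33 ≈ 5.7446*I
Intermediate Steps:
S(K, t) = K/9
g(V, z) = 8
n(A) = -8 + A
v = -41 (v = ((10 + 36) - 86) + (-8 + 7) = (46 - 86) - 1 = -40 - 1 = -41)
√(v + g(S(-1, 4), -6)) = √(-41 + 8) = √(-33) = I*√33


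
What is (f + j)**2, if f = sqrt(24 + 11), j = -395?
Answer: (395 - sqrt(35))**2 ≈ 1.5139e+5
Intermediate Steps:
f = sqrt(35) ≈ 5.9161
(f + j)**2 = (sqrt(35) - 395)**2 = (-395 + sqrt(35))**2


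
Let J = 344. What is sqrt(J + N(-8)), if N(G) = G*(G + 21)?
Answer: 4*sqrt(15) ≈ 15.492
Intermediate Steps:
N(G) = G*(21 + G)
sqrt(J + N(-8)) = sqrt(344 - 8*(21 - 8)) = sqrt(344 - 8*13) = sqrt(344 - 104) = sqrt(240) = 4*sqrt(15)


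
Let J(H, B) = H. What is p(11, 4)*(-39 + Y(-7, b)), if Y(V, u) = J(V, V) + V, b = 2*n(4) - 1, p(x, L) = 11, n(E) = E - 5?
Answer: -583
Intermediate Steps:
n(E) = -5 + E
b = -3 (b = 2*(-5 + 4) - 1 = 2*(-1) - 1 = -2 - 1 = -3)
Y(V, u) = 2*V (Y(V, u) = V + V = 2*V)
p(11, 4)*(-39 + Y(-7, b)) = 11*(-39 + 2*(-7)) = 11*(-39 - 14) = 11*(-53) = -583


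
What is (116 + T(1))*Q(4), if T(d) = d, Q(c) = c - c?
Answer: 0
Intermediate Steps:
Q(c) = 0
(116 + T(1))*Q(4) = (116 + 1)*0 = 117*0 = 0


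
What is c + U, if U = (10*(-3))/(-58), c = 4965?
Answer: 144000/29 ≈ 4965.5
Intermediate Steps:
U = 15/29 (U = -1/58*(-30) = 15/29 ≈ 0.51724)
c + U = 4965 + 15/29 = 144000/29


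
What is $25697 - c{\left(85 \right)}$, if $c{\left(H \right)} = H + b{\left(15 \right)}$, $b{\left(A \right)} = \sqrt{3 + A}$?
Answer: $25612 - 3 \sqrt{2} \approx 25608.0$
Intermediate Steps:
$c{\left(H \right)} = H + 3 \sqrt{2}$ ($c{\left(H \right)} = H + \sqrt{3 + 15} = H + \sqrt{18} = H + 3 \sqrt{2}$)
$25697 - c{\left(85 \right)} = 25697 - \left(85 + 3 \sqrt{2}\right) = 25612 - 3 \sqrt{2}$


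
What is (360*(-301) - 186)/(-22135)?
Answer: 108546/22135 ≈ 4.9038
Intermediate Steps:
(360*(-301) - 186)/(-22135) = (-108360 - 186)*(-1/22135) = -108546*(-1/22135) = 108546/22135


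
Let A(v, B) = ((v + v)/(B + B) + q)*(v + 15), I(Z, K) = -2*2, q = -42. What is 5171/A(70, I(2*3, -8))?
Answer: -10342/10115 ≈ -1.0224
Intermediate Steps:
I(Z, K) = -4
A(v, B) = (-42 + v/B)*(15 + v) (A(v, B) = ((v + v)/(B + B) - 42)*(v + 15) = ((2*v)/((2*B)) - 42)*(15 + v) = ((2*v)*(1/(2*B)) - 42)*(15 + v) = (v/B - 42)*(15 + v) = (-42 + v/B)*(15 + v))
5171/A(70, I(2*3, -8)) = 5171/(((70**2 + 15*70 - 42*(-4)*(15 + 70))/(-4))) = 5171/((-(4900 + 1050 - 42*(-4)*85)/4)) = 5171/((-(4900 + 1050 + 14280)/4)) = 5171/((-1/4*20230)) = 5171/(-10115/2) = 5171*(-2/10115) = -10342/10115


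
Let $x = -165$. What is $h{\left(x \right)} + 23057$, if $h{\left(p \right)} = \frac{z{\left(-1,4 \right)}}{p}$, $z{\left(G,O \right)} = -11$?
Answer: $\frac{345856}{15} \approx 23057.0$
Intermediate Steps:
$h{\left(p \right)} = - \frac{11}{p}$
$h{\left(x \right)} + 23057 = - \frac{11}{-165} + 23057 = \left(-11\right) \left(- \frac{1}{165}\right) + 23057 = \frac{1}{15} + 23057 = \frac{345856}{15}$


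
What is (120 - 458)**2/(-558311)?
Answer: -8788/42947 ≈ -0.20462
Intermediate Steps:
(120 - 458)**2/(-558311) = (-338)**2*(-1/558311) = 114244*(-1/558311) = -8788/42947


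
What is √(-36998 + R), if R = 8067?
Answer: I*√28931 ≈ 170.09*I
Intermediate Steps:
√(-36998 + R) = √(-36998 + 8067) = √(-28931) = I*√28931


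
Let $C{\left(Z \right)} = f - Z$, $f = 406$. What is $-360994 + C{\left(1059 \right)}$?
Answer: $-361647$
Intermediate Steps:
$C{\left(Z \right)} = 406 - Z$
$-360994 + C{\left(1059 \right)} = -360994 + \left(406 - 1059\right) = -360994 - 653 = -361647$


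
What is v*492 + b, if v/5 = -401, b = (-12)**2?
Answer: -986316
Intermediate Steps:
b = 144
v = -2005 (v = 5*(-401) = -2005)
v*492 + b = -2005*492 + 144 = -986460 + 144 = -986316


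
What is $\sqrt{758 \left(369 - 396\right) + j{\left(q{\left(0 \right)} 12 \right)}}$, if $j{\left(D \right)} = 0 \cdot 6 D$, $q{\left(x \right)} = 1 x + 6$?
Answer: $3 i \sqrt{2274} \approx 143.06 i$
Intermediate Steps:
$q{\left(x \right)} = 6 + x$ ($q{\left(x \right)} = x + 6 = 6 + x$)
$j{\left(D \right)} = 0$ ($j{\left(D \right)} = 0 D = 0$)
$\sqrt{758 \left(369 - 396\right) + j{\left(q{\left(0 \right)} 12 \right)}} = \sqrt{758 \left(369 - 396\right) + 0} = \sqrt{758 \left(-27\right) + 0} = \sqrt{-20466 + 0} = \sqrt{-20466} = 3 i \sqrt{2274}$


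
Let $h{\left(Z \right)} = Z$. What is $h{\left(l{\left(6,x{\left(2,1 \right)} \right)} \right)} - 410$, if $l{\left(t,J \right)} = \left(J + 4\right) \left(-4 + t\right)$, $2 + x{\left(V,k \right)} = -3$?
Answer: $-412$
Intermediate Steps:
$x{\left(V,k \right)} = -5$ ($x{\left(V,k \right)} = -2 - 3 = -5$)
$l{\left(t,J \right)} = \left(-4 + t\right) \left(4 + J\right)$ ($l{\left(t,J \right)} = \left(4 + J\right) \left(-4 + t\right) = \left(-4 + t\right) \left(4 + J\right)$)
$h{\left(l{\left(6,x{\left(2,1 \right)} \right)} \right)} - 410 = \left(-16 - -20 + 4 \cdot 6 - 30\right) - 410 = \left(-16 + 20 + 24 - 30\right) - 410 = -2 - 410 = -412$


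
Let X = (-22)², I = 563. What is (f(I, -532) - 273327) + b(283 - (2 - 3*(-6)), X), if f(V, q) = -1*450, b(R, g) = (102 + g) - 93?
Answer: -273284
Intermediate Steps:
X = 484
b(R, g) = 9 + g
f(V, q) = -450
(f(I, -532) - 273327) + b(283 - (2 - 3*(-6)), X) = (-450 - 273327) + (9 + 484) = -273777 + 493 = -273284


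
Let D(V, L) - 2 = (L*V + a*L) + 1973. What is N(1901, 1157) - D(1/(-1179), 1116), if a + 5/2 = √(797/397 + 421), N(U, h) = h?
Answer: 258456/131 - 1116*√66669798/397 ≈ -20980.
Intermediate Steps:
a = -5/2 + √66669798/397 (a = -5/2 + √(797/397 + 421) = -5/2 + √(167934/397) = -5/2 + √66669798/397 ≈ 18.067)
D(V, L) = 1975 + L*V + L*(-5/2 + √66669798/397) (D(V, L) = 2 + ((L*V + (-5/2 + √66669798/397)*L) + 1973) = 2 + ((L*V + L*(-5/2 + √66669798/397)) + 1973) = 2 + (1973 + L*V + L*(-5/2 + √66669798/397)) = 1975 + L*V + L*(-5/2 + √66669798/397))
N(1901, 1157) - D(1/(-1179), 1116) = 1157 - (1975 + 1116/(-1179) - 1/794*1116*(1985 - 2*√66669798)) = 1157 - (1975 + 1116*(-1/1179) + (-2790 + 1116*√66669798/397)) = 1157 - (1975 - 124/131 + (-2790 + 1116*√66669798/397)) = 1157 - (-106889/131 + 1116*√66669798/397) = 1157 + (106889/131 - 1116*√66669798/397) = 258456/131 - 1116*√66669798/397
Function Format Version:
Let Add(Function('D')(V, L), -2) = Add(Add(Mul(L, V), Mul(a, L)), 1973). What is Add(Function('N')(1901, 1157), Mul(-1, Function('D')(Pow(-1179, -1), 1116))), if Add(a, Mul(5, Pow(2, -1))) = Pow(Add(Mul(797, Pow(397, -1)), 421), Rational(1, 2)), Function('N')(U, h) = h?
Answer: Add(Rational(258456, 131), Mul(Rational(-1116, 397), Pow(66669798, Rational(1, 2)))) ≈ -20980.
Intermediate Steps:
a = Add(Rational(-5, 2), Mul(Rational(1, 397), Pow(66669798, Rational(1, 2)))) (a = Add(Rational(-5, 2), Pow(Add(Mul(797, Pow(397, -1)), 421), Rational(1, 2))) = Add(Rational(-5, 2), Pow(Add(Mul(797, Rational(1, 397)), 421), Rational(1, 2))) = Add(Rational(-5, 2), Pow(Add(Rational(797, 397), 421), Rational(1, 2))) = Add(Rational(-5, 2), Pow(Rational(167934, 397), Rational(1, 2))) = Add(Rational(-5, 2), Mul(Rational(1, 397), Pow(66669798, Rational(1, 2)))) ≈ 18.067)
Function('D')(V, L) = Add(1975, Mul(L, V), Mul(L, Add(Rational(-5, 2), Mul(Rational(1, 397), Pow(66669798, Rational(1, 2)))))) (Function('D')(V, L) = Add(2, Add(Add(Mul(L, V), Mul(Add(Rational(-5, 2), Mul(Rational(1, 397), Pow(66669798, Rational(1, 2)))), L)), 1973)) = Add(2, Add(Add(Mul(L, V), Mul(L, Add(Rational(-5, 2), Mul(Rational(1, 397), Pow(66669798, Rational(1, 2)))))), 1973)) = Add(2, Add(1973, Mul(L, V), Mul(L, Add(Rational(-5, 2), Mul(Rational(1, 397), Pow(66669798, Rational(1, 2))))))) = Add(1975, Mul(L, V), Mul(L, Add(Rational(-5, 2), Mul(Rational(1, 397), Pow(66669798, Rational(1, 2)))))))
Add(Function('N')(1901, 1157), Mul(-1, Function('D')(Pow(-1179, -1), 1116))) = Add(1157, Mul(-1, Add(1975, Mul(1116, Pow(-1179, -1)), Mul(Rational(-1, 794), 1116, Add(1985, Mul(-2, Pow(66669798, Rational(1, 2)))))))) = Add(1157, Mul(-1, Add(1975, Mul(1116, Rational(-1, 1179)), Add(-2790, Mul(Rational(1116, 397), Pow(66669798, Rational(1, 2))))))) = Add(1157, Mul(-1, Add(1975, Rational(-124, 131), Add(-2790, Mul(Rational(1116, 397), Pow(66669798, Rational(1, 2))))))) = Add(1157, Mul(-1, Add(Rational(-106889, 131), Mul(Rational(1116, 397), Pow(66669798, Rational(1, 2)))))) = Add(1157, Add(Rational(106889, 131), Mul(Rational(-1116, 397), Pow(66669798, Rational(1, 2))))) = Add(Rational(258456, 131), Mul(Rational(-1116, 397), Pow(66669798, Rational(1, 2))))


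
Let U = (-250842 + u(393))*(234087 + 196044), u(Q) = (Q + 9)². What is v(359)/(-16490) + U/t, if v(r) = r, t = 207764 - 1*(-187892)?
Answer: -158238199918931/1631091860 ≈ -97014.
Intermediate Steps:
t = 395656 (t = 207764 + 187892 = 395656)
u(Q) = (9 + Q)²
U = -38384030178 (U = (-250842 + (9 + 393)²)*(234087 + 196044) = (-250842 + 402²)*430131 = (-250842 + 161604)*430131 = -89238*430131 = -38384030178)
v(359)/(-16490) + U/t = 359/(-16490) - 38384030178/395656 = 359*(-1/16490) - 38384030178*1/395656 = -359/16490 - 19192015089/197828 = -158238199918931/1631091860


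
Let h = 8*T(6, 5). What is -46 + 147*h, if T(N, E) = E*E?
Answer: 29354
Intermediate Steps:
T(N, E) = E**2
h = 200 (h = 8*5**2 = 8*25 = 200)
-46 + 147*h = -46 + 147*200 = -46 + 29400 = 29354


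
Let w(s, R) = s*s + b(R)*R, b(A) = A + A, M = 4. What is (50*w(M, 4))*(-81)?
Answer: -194400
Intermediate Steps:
b(A) = 2*A
w(s, R) = s² + 2*R² (w(s, R) = s*s + (2*R)*R = s² + 2*R²)
(50*w(M, 4))*(-81) = (50*(4² + 2*4²))*(-81) = (50*(16 + 2*16))*(-81) = (50*(16 + 32))*(-81) = (50*48)*(-81) = 2400*(-81) = -194400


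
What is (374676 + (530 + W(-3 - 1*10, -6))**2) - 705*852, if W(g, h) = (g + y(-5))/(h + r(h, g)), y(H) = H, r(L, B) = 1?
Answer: 1468624/25 ≈ 58745.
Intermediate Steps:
W(g, h) = (-5 + g)/(1 + h) (W(g, h) = (g - 5)/(h + 1) = (-5 + g)/(1 + h))
(374676 + (530 + W(-3 - 1*10, -6))**2) - 705*852 = (374676 + (530 + (-5 + (-3 - 1*10))/(1 - 6))**2) - 705*852 = (374676 + (530 + (-5 + (-3 - 10))/(-5))**2) - 600660 = (374676 + (530 - (-5 - 13)/5)**2) - 600660 = (374676 + (530 - 1/5*(-18))**2) - 600660 = (374676 + (530 + 18/5)**2) - 600660 = (374676 + (2668/5)**2) - 600660 = (374676 + 7118224/25) - 600660 = 16485124/25 - 600660 = 1468624/25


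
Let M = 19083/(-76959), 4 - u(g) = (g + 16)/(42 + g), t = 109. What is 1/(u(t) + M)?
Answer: 3873603/11327276 ≈ 0.34197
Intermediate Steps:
u(g) = 4 - (16 + g)/(42 + g) (u(g) = 4 - (g + 16)/(42 + g) = 4 - (16 + g)/(42 + g))
M = -6361/25653 (M = 19083*(-1/76959) = -6361/25653 ≈ -0.24796)
1/(u(t) + M) = 1/((152 + 3*109)/(42 + 109) - 6361/25653) = 1/((152 + 327)/151 - 6361/25653) = 1/((1/151)*479 - 6361/25653) = 1/(479/151 - 6361/25653) = 1/(11327276/3873603) = 3873603/11327276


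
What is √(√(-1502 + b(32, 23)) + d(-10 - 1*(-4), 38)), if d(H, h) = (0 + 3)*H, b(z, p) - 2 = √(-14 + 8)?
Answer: √(-18 + √(-1500 + I*√6)) ≈ 3.5162 + 5.5074*I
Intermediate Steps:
b(z, p) = 2 + I*√6 (b(z, p) = 2 + √(-14 + 8) = 2 + √(-6) = 2 + I*√6)
d(H, h) = 3*H
√(√(-1502 + b(32, 23)) + d(-10 - 1*(-4), 38)) = √(√(-1502 + (2 + I*√6)) + 3*(-10 - 1*(-4))) = √(√(-1500 + I*√6) + 3*(-10 + 4)) = √(√(-1500 + I*√6) + 3*(-6)) = √(√(-1500 + I*√6) - 18) = √(-18 + √(-1500 + I*√6))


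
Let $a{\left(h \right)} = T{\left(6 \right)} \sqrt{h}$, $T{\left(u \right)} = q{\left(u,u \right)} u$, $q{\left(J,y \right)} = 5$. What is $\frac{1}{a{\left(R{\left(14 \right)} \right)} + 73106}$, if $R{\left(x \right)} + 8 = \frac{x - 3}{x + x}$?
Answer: $\frac{511742}{37411458577} - \frac{15 i \sqrt{1491}}{37411458577} \approx 1.3679 \cdot 10^{-5} - 1.5482 \cdot 10^{-8} i$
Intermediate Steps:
$R{\left(x \right)} = -8 + \frac{-3 + x}{2 x}$ ($R{\left(x \right)} = -8 + \frac{x - 3}{x + x} = -8 + \frac{-3 + x}{2 x}$)
$T{\left(u \right)} = 5 u$
$a{\left(h \right)} = 30 \sqrt{h}$ ($a{\left(h \right)} = 5 \cdot 6 \sqrt{h} = 30 \sqrt{h}$)
$\frac{1}{a{\left(R{\left(14 \right)} \right)} + 73106} = \frac{1}{30 \sqrt{\frac{3 \left(-1 - 70\right)}{2 \cdot 14}} + 73106} = \frac{1}{30 \sqrt{\frac{3}{2} \cdot \frac{1}{14} \left(-1 - 70\right)} + 73106} = \frac{1}{30 \sqrt{\frac{3}{2} \cdot \frac{1}{14} \left(-71\right)} + 73106} = \frac{1}{30 \sqrt{- \frac{213}{28}} + 73106} = \frac{1}{30 \frac{i \sqrt{1491}}{14} + 73106} = \frac{1}{\frac{15 i \sqrt{1491}}{7} + 73106} = \frac{1}{73106 + \frac{15 i \sqrt{1491}}{7}}$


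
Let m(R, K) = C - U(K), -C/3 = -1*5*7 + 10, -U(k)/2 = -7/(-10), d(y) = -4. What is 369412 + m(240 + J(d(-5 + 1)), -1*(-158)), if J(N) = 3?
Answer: 1847442/5 ≈ 3.6949e+5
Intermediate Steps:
U(k) = -7/5 (U(k) = -(-14)/(-10) = -(-14)*(-1)/10 = -2*7/10 = -7/5)
C = 75 (C = -3*(-1*5*7 + 10) = -3*(-5*7 + 10) = -3*(-35 + 10) = -3*(-25) = 75)
m(R, K) = 382/5 (m(R, K) = 75 - 1*(-7/5) = 75 + 7/5 = 382/5)
369412 + m(240 + J(d(-5 + 1)), -1*(-158)) = 369412 + 382/5 = 1847442/5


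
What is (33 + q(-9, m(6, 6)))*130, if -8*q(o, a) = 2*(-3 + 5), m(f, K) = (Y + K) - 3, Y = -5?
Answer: 4225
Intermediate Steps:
m(f, K) = -8 + K (m(f, K) = (-5 + K) - 3 = -8 + K)
q(o, a) = -1/2 (q(o, a) = -(-3 + 5)/4 = -2/4 = -1/8*4 = -1/2)
(33 + q(-9, m(6, 6)))*130 = (33 - 1/2)*130 = (65/2)*130 = 4225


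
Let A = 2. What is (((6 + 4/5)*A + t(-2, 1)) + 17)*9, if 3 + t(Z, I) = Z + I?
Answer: 1197/5 ≈ 239.40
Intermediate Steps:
t(Z, I) = -3 + I + Z (t(Z, I) = -3 + (Z + I) = -3 + (I + Z) = -3 + I + Z)
(((6 + 4/5)*A + t(-2, 1)) + 17)*9 = (((6 + 4/5)*2 + (-3 + 1 - 2)) + 17)*9 = (((6 + 4*(⅕))*2 - 4) + 17)*9 = (((6 + ⅘)*2 - 4) + 17)*9 = (((34/5)*2 - 4) + 17)*9 = ((68/5 - 4) + 17)*9 = (48/5 + 17)*9 = (133/5)*9 = 1197/5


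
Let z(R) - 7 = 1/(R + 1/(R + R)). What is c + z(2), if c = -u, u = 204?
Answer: -1769/9 ≈ -196.56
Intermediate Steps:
z(R) = 7 + 1/(R + 1/(2*R)) (z(R) = 7 + 1/(R + 1/(R + R)) = 7 + 1/(R + 1/(2*R)))
c = -204 (c = -1*204 = -204)
c + z(2) = -204 + (7 + 2*2 + 14*2**2)/(1 + 2*2**2) = -204 + (7 + 4 + 14*4)/(1 + 2*4) = -204 + (7 + 4 + 56)/(1 + 8) = -204 + 67/9 = -1769/9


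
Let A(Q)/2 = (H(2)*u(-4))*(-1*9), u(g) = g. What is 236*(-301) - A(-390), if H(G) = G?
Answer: -71180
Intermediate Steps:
A(Q) = 144 (A(Q) = 2*((2*(-4))*(-1*9)) = 2*(-8*(-9)) = 2*72 = 144)
236*(-301) - A(-390) = 236*(-301) - 1*144 = -71036 - 144 = -71180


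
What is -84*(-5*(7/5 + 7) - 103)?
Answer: 12180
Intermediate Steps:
-84*(-5*(7/5 + 7) - 103) = -84*(-5*42/5 - 103) = -84*(-42 - 103) = -84*(-145) = 12180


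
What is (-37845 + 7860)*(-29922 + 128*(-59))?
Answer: 1123657890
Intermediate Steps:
(-37845 + 7860)*(-29922 + 128*(-59)) = -29985*(-29922 - 7552) = -29985*(-37474) = 1123657890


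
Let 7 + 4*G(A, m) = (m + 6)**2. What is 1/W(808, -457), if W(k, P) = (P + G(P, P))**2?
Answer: 4/10157213089 ≈ 3.9381e-10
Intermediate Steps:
G(A, m) = -7/4 + (6 + m)**2/4 (G(A, m) = -7/4 + (m + 6)**2/4 = -7/4 + (6 + m)**2/4)
W(k, P) = (-7/4 + P + (6 + P)**2/4)**2 (W(k, P) = (P + (-7/4 + (6 + P)**2/4))**2 = (-7/4 + P + (6 + P)**2/4)**2)
1/W(808, -457) = 1/((-7 + (6 - 457)**2 + 4*(-457))**2/16) = 1/((-7 + (-451)**2 - 1828)**2/16) = 1/((-7 + 203401 - 1828)**2/16) = 1/((1/16)*201566**2) = 1/((1/16)*40628852356) = 1/(10157213089/4) = 4/10157213089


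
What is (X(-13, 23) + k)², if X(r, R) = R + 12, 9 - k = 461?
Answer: 173889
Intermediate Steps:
k = -452 (k = 9 - 1*461 = 9 - 461 = -452)
X(r, R) = 12 + R
(X(-13, 23) + k)² = ((12 + 23) - 452)² = (35 - 452)² = (-417)² = 173889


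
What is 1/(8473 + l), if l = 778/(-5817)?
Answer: 5817/49286663 ≈ 0.00011802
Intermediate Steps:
l = -778/5817 (l = 778*(-1/5817) = -778/5817 ≈ -0.13375)
1/(8473 + l) = 1/(8473 - 778/5817) = 1/(49286663/5817) = 5817/49286663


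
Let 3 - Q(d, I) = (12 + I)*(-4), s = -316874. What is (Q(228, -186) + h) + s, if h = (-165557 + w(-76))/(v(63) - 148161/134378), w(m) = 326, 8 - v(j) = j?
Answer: -2371918640899/7538951 ≈ -3.1462e+5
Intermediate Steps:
v(j) = 8 - j
Q(d, I) = 51 + 4*I (Q(d, I) = 3 - (12 + I)*(-4) = 3 - (-48 - 4*I) = 3 + (48 + 4*I) = 51 + 4*I)
h = 22203411318/7538951 (h = (-165557 + 326)/((8 - 1*63) - 148161/134378) = -165231/((8 - 63) - 148161*1/134378) = -165231/(-55 - 148161/134378) = -165231/(-7538951/134378) = -165231*(-134378/7538951) = 22203411318/7538951 ≈ 2945.2)
(Q(228, -186) + h) + s = ((51 + 4*(-186)) + 22203411318/7538951) - 316874 = ((51 - 744) + 22203411318/7538951) - 316874 = (-693 + 22203411318/7538951) - 316874 = 16978918275/7538951 - 316874 = -2371918640899/7538951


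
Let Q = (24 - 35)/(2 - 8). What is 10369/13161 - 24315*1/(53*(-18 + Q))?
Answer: 1973365319/67660701 ≈ 29.166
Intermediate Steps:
Q = 11/6 (Q = -11/(-6) = -11*(-1/6) = 11/6 ≈ 1.8333)
10369/13161 - 24315*1/(53*(-18 + Q)) = 10369/13161 - 24315*1/(53*(-18 + 11/6)) = 10369*(1/13161) - 24315/((-97/6*53)) = 10369/13161 - 24315/(-5141/6) = 10369/13161 - 24315*(-6/5141) = 10369/13161 + 145890/5141 = 1973365319/67660701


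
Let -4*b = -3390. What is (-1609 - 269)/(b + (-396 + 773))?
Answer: -3756/2449 ≈ -1.5337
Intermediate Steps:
b = 1695/2 (b = -1/4*(-3390) = 1695/2 ≈ 847.50)
(-1609 - 269)/(b + (-396 + 773)) = (-1609 - 269)/(1695/2 + (-396 + 773)) = -1878/(1695/2 + 377) = -1878/2449/2 = -1878*2/2449 = -3756/2449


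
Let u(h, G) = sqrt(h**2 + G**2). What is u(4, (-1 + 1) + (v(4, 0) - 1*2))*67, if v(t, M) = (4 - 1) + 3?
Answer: 268*sqrt(2) ≈ 379.01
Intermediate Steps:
v(t, M) = 6 (v(t, M) = 3 + 3 = 6)
u(h, G) = sqrt(G**2 + h**2)
u(4, (-1 + 1) + (v(4, 0) - 1*2))*67 = sqrt(((-1 + 1) + (6 - 1*2))**2 + 4**2)*67 = sqrt((0 + (6 - 2))**2 + 16)*67 = sqrt((0 + 4)**2 + 16)*67 = sqrt(4**2 + 16)*67 = sqrt(16 + 16)*67 = sqrt(32)*67 = (4*sqrt(2))*67 = 268*sqrt(2)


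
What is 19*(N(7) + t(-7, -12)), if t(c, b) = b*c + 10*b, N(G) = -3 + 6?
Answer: -627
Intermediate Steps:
N(G) = 3
t(c, b) = 10*b + b*c
19*(N(7) + t(-7, -12)) = 19*(3 - 12*(10 - 7)) = 19*(3 - 12*3) = 19*(3 - 36) = 19*(-33) = -627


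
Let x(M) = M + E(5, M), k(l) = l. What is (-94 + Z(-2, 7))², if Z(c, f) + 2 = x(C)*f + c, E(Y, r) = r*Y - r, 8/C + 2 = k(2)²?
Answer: 1764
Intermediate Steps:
C = 4 (C = 8/(-2 + 2²) = 8/(-2 + 4) = 8/2 = 8*(½) = 4)
E(Y, r) = -r + Y*r (E(Y, r) = Y*r - r = -r + Y*r)
x(M) = 5*M (x(M) = M + M*(-1 + 5) = M + M*4 = M + 4*M = 5*M)
Z(c, f) = -2 + c + 20*f (Z(c, f) = -2 + ((5*4)*f + c) = -2 + (20*f + c) = -2 + (c + 20*f) = -2 + c + 20*f)
(-94 + Z(-2, 7))² = (-94 + (-2 - 2 + 20*7))² = (-94 + (-2 - 2 + 140))² = (-94 + 136)² = 42² = 1764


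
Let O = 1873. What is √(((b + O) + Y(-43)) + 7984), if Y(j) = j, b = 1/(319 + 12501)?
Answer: √403238616605/6410 ≈ 99.066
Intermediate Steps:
b = 1/12820 ≈ 7.8003e-5
√(((b + O) + Y(-43)) + 7984) = √(((1/12820 + 1873) - 43) + 7984) = √((24011861/12820 - 43) + 7984) = √(23460601/12820 + 7984) = √(125815481/12820) = √403238616605/6410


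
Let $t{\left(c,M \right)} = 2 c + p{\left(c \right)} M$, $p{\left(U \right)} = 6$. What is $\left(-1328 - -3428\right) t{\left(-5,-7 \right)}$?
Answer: $-109200$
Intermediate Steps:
$t{\left(c,M \right)} = 2 c + 6 M$
$\left(-1328 - -3428\right) t{\left(-5,-7 \right)} = \left(-1328 - -3428\right) \left(2 \left(-5\right) + 6 \left(-7\right)\right) = \left(-1328 + 3428\right) \left(-10 - 42\right) = 2100 \left(-52\right) = -109200$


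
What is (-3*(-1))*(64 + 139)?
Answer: 609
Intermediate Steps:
(-3*(-1))*(64 + 139) = 3*203 = 609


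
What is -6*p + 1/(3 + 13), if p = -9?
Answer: 865/16 ≈ 54.063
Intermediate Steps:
-6*p + 1/(3 + 13) = -6*(-9) + 1/(3 + 13) = 54 + 1/16 = 865/16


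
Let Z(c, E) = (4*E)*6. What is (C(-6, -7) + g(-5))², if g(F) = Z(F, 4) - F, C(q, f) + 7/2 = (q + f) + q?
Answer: 24649/4 ≈ 6162.3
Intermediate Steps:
C(q, f) = -7/2 + f + 2*q (C(q, f) = -7/2 + ((q + f) + q) = -7/2 + ((f + q) + q) = -7/2 + (f + 2*q) = -7/2 + f + 2*q)
Z(c, E) = 24*E
g(F) = 96 - F (g(F) = 24*4 - F = 96 - F)
(C(-6, -7) + g(-5))² = ((-7/2 - 7 + 2*(-6)) + (96 - 1*(-5)))² = ((-7/2 - 7 - 12) + (96 + 5))² = (-45/2 + 101)² = (157/2)² = 24649/4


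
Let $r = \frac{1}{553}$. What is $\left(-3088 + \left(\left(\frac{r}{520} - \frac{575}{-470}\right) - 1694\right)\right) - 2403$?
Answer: $- \frac{97091039453}{13515320} \approx -7183.8$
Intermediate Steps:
$r = \frac{1}{553} \approx 0.0018083$
$\left(-3088 + \left(\left(\frac{r}{520} - \frac{575}{-470}\right) - 1694\right)\right) - 2403 = \left(-3088 + \left(\left(\frac{1}{553 \cdot 520} - \frac{575}{-470}\right) - 1694\right)\right) - 2403 = \left(-3088 + \left(\left(\frac{1}{553} \cdot \frac{1}{520} - - \frac{115}{94}\right) - 1694\right)\right) - 2403 = \left(-3088 + \left(\left(\frac{1}{287560} + \frac{115}{94}\right) - 1694\right)\right) - 2403 = \left(-3088 + \left(\frac{16534747}{13515320} - 1694\right)\right) - 2403 = \left(-3088 - \frac{22878417333}{13515320}\right) - 2403 = - \frac{64613725493}{13515320} - 2403 = - \frac{97091039453}{13515320}$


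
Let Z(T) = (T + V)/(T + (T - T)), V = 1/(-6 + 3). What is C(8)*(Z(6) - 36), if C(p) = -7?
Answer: 4417/18 ≈ 245.39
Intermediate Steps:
V = -1/3 (V = 1/(-3) = -1/3 ≈ -0.33333)
Z(T) = (-1/3 + T)/T (Z(T) = (T - 1/3)/(T + (T - T)) = (-1/3 + T)/(T + 0) = (-1/3 + T)/T)
C(8)*(Z(6) - 36) = -7*((-1/3 + 6)/6 - 36) = -7*((1/6)*(17/3) - 36) = -7*(17/18 - 36) = -7*(-631/18) = 4417/18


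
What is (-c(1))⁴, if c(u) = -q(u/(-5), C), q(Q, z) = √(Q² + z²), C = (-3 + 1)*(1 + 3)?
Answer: 2563201/625 ≈ 4101.1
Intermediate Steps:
C = -8 (C = -2*4 = -8)
c(u) = -√(64 + u²/25) (c(u) = -√((u/(-5))² + (-8)²) = -√((u*(-⅕))² + 64) = -√((-u/5)² + 64) = -√(u²/25 + 64) = -√(64 + u²/25))
(-c(1))⁴ = (-(-1)*√(1600 + 1²)/5)⁴ = (-(-1)*√(1600 + 1)/5)⁴ = (-(-1)*√1601/5)⁴ = (√1601/5)⁴ = 2563201/625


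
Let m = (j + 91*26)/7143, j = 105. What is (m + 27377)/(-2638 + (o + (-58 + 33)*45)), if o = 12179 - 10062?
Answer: -97778191/5878689 ≈ -16.633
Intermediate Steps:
m = 2471/7143 (m = (105 + 91*26)/7143 = (105 + 2366)*(1/7143) = 2471*(1/7143) = 2471/7143 ≈ 0.34593)
o = 2117
(m + 27377)/(-2638 + (o + (-58 + 33)*45)) = (2471/7143 + 27377)/(-2638 + (2117 + (-58 + 33)*45)) = 195556382/(7143*(-2638 + (2117 - 25*45))) = 195556382/(7143*(-2638 + (2117 - 1125))) = 195556382/(7143*(-2638 + 992)) = (195556382/7143)/(-1646) = (195556382/7143)*(-1/1646) = -97778191/5878689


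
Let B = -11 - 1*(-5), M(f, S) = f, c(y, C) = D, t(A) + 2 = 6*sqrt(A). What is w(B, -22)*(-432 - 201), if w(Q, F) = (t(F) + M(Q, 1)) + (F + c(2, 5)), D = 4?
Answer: 16458 - 3798*I*sqrt(22) ≈ 16458.0 - 17814.0*I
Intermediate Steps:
t(A) = -2 + 6*sqrt(A)
c(y, C) = 4
B = -6 (B = -11 + 5 = -6)
w(Q, F) = 2 + F + Q + 6*sqrt(F) (w(Q, F) = ((-2 + 6*sqrt(F)) + Q) + (F + 4) = (-2 + Q + 6*sqrt(F)) + (4 + F) = 2 + F + Q + 6*sqrt(F))
w(B, -22)*(-432 - 201) = (2 - 22 - 6 + 6*sqrt(-22))*(-432 - 201) = (2 - 22 - 6 + 6*(I*sqrt(22)))*(-633) = (2 - 22 - 6 + 6*I*sqrt(22))*(-633) = (-26 + 6*I*sqrt(22))*(-633) = 16458 - 3798*I*sqrt(22)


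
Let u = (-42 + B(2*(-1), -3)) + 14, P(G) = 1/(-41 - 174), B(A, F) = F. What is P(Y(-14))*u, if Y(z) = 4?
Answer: 31/215 ≈ 0.14419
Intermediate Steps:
P(G) = -1/215 (P(G) = 1/(-215) = -1/215)
u = -31 (u = (-42 - 3) + 14 = -45 + 14 = -31)
P(Y(-14))*u = -1/215*(-31) = 31/215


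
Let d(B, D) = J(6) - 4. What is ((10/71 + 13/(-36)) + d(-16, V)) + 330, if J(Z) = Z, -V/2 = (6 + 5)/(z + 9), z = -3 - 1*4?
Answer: 848029/2556 ≈ 331.78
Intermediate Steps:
z = -7 (z = -3 - 4 = -7)
V = -11 (V = -2*(6 + 5)/(-7 + 9) = -22/2 = -2*11/2 = -11)
d(B, D) = 2 (d(B, D) = 6 - 4 = 2)
((10/71 + 13/(-36)) + d(-16, V)) + 330 = ((10/71 + 13/(-36)) + 2) + 330 = ((10*(1/71) + 13*(-1/36)) + 2) + 330 = ((10/71 - 13/36) + 2) + 330 = (-563/2556 + 2) + 330 = 4549/2556 + 330 = 848029/2556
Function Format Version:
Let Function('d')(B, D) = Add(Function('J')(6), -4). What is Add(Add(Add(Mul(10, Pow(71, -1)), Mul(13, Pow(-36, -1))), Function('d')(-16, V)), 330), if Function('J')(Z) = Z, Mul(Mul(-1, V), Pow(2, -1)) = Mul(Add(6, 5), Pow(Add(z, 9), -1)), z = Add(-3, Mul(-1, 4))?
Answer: Rational(848029, 2556) ≈ 331.78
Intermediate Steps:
z = -7 (z = Add(-3, -4) = -7)
V = -11 (V = Mul(-2, Mul(Add(6, 5), Pow(Add(-7, 9), -1))) = Mul(-2, Mul(11, Pow(2, -1))) = Mul(-2, Mul(11, Rational(1, 2))) = Mul(-2, Rational(11, 2)) = -11)
Function('d')(B, D) = 2 (Function('d')(B, D) = Add(6, -4) = 2)
Add(Add(Add(Mul(10, Pow(71, -1)), Mul(13, Pow(-36, -1))), Function('d')(-16, V)), 330) = Add(Add(Add(Mul(10, Pow(71, -1)), Mul(13, Pow(-36, -1))), 2), 330) = Add(Add(Add(Mul(10, Rational(1, 71)), Mul(13, Rational(-1, 36))), 2), 330) = Add(Add(Add(Rational(10, 71), Rational(-13, 36)), 2), 330) = Add(Add(Rational(-563, 2556), 2), 330) = Add(Rational(4549, 2556), 330) = Rational(848029, 2556)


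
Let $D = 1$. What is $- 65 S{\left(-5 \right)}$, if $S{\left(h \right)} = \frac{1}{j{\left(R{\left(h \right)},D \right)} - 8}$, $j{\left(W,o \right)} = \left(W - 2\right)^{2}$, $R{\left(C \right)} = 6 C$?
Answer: $- \frac{65}{1016} \approx -0.063976$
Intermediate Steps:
$j{\left(W,o \right)} = \left(-2 + W\right)^{2}$
$S{\left(h \right)} = \frac{1}{-8 + \left(-2 + 6 h\right)^{2}}$ ($S{\left(h \right)} = \frac{1}{\left(-2 + 6 h\right)^{2} - 8} = \frac{1}{-8 + \left(-2 + 6 h\right)^{2}}$)
$- 65 S{\left(-5 \right)} = - 65 \frac{1}{4 \left(-2 + \left(-1 + 3 \left(-5\right)\right)^{2}\right)} = - 65 \frac{1}{4 \left(-2 + \left(-1 - 15\right)^{2}\right)} = - 65 \frac{1}{4 \left(-2 + \left(-16\right)^{2}\right)} = - 65 \frac{1}{4 \left(-2 + 256\right)} = - 65 \frac{1}{4 \cdot 254} = - 65 \cdot \frac{1}{4} \cdot \frac{1}{254} = \left(-65\right) \frac{1}{1016} = - \frac{65}{1016}$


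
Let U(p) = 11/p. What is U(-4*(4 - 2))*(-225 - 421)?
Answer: 3553/4 ≈ 888.25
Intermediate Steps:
U(-4*(4 - 2))*(-225 - 421) = (11/((-4*(4 - 2))))*(-225 - 421) = (11/((-4*2)))*(-646) = (11/(-8))*(-646) = (11*(-1/8))*(-646) = -11/8*(-646) = 3553/4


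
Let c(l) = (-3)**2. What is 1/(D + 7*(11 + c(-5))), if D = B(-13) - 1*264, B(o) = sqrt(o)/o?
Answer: -1612/199889 + I*sqrt(13)/199889 ≈ -0.0080645 + 1.8038e-5*I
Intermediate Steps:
B(o) = 1/sqrt(o)
c(l) = 9
D = -264 - I*sqrt(13)/13 (D = 1/sqrt(-13) - 1*264 = -I*sqrt(13)/13 - 264 = -264 - I*sqrt(13)/13 ≈ -264.0 - 0.27735*I)
1/(D + 7*(11 + c(-5))) = 1/((-264 - I*sqrt(13)/13) + 7*(11 + 9)) = 1/((-264 - I*sqrt(13)/13) + 7*20) = 1/((-264 - I*sqrt(13)/13) + 140) = 1/(-124 - I*sqrt(13)/13)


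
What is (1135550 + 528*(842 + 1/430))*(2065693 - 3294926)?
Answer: -417604074539482/215 ≈ -1.9423e+12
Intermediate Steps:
(1135550 + 528*(842 + 1/430))*(2065693 - 3294926) = (1135550 + 528*(842 + 1/430))*(-1229233) = (1135550 + 528*(362061/430))*(-1229233) = (1135550 + 95584104/215)*(-1229233) = (339727354/215)*(-1229233) = -417604074539482/215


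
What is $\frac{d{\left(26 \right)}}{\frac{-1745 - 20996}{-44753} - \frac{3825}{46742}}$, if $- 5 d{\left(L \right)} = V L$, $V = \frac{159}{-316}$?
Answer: $\frac{2161921524321}{352252940815} \approx 6.1374$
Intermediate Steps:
$V = - \frac{159}{316}$ ($V = 159 \left(- \frac{1}{316}\right) = - \frac{159}{316} \approx -0.50316$)
$d{\left(L \right)} = \frac{159 L}{1580}$ ($d{\left(L \right)} = - \frac{\left(- \frac{159}{316}\right) L}{5} = \frac{159 L}{1580}$)
$\frac{d{\left(26 \right)}}{\frac{-1745 - 20996}{-44753} - \frac{3825}{46742}} = \frac{\frac{159}{1580} \cdot 26}{\frac{-1745 - 20996}{-44753} - \frac{3825}{46742}} = \frac{2067}{790 \left(\left(-22741\right) \left(- \frac{1}{44753}\right) - \frac{3825}{46742}\right)} = \frac{2067}{790 \left(\frac{22741}{44753} - \frac{3825}{46742}\right)} = \frac{2067}{790 \cdot \frac{891779597}{2091844726}} = \frac{2067}{790} \cdot \frac{2091844726}{891779597} = \frac{2161921524321}{352252940815}$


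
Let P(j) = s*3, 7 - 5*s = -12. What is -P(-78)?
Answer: -57/5 ≈ -11.400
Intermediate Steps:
s = 19/5 (s = 7/5 - ⅕*(-12) = 7/5 + 12/5 = 19/5 ≈ 3.8000)
P(j) = 57/5 (P(j) = (19/5)*3 = 57/5)
-P(-78) = -1*57/5 = -57/5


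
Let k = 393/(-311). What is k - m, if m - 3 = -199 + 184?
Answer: 3339/311 ≈ 10.736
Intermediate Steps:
m = -12 (m = 3 + (-199 + 184) = 3 - 15 = -12)
k = -393/311 (k = 393*(-1/311) = -393/311 ≈ -1.2637)
k - m = -393/311 - 1*(-12) = -393/311 + 12 = 3339/311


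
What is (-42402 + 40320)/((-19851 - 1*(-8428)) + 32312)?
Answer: -694/6963 ≈ -0.099670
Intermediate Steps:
(-42402 + 40320)/((-19851 - 1*(-8428)) + 32312) = -2082/((-19851 + 8428) + 32312) = -2082/(-11423 + 32312) = -2082/20889 = -2082*1/20889 = -694/6963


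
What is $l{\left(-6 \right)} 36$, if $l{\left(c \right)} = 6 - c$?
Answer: $432$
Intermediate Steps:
$l{\left(-6 \right)} 36 = \left(6 - -6\right) 36 = \left(6 + 6\right) 36 = 12 \cdot 36 = 432$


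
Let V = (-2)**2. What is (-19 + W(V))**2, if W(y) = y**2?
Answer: 9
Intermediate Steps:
V = 4
(-19 + W(V))**2 = (-19 + 4**2)**2 = (-19 + 16)**2 = (-3)**2 = 9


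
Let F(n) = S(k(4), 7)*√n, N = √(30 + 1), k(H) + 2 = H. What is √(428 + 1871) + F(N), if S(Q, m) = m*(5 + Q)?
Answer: 11*√19 + 49*31^(¼) ≈ 163.57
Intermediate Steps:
k(H) = -2 + H
N = √31 ≈ 5.5678
F(n) = 49*√n (F(n) = (7*(5 + (-2 + 4)))*√n = (7*(5 + 2))*√n = (7*7)*√n = 49*√n)
√(428 + 1871) + F(N) = √(428 + 1871) + 49*√(√31) = √2299 + 49*31^(¼) = 11*√19 + 49*31^(¼)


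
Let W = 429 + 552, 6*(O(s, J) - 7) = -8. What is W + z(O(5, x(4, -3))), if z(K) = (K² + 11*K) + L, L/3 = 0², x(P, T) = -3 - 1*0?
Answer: 9679/9 ≈ 1075.4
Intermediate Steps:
x(P, T) = -3 (x(P, T) = -3 + 0 = -3)
L = 0 (L = 3*0² = 3*0 = 0)
O(s, J) = 17/3 (O(s, J) = 7 + (⅙)*(-8) = 7 - 4/3 = 17/3)
z(K) = K² + 11*K (z(K) = (K² + 11*K) + 0 = K² + 11*K)
W = 981
W + z(O(5, x(4, -3))) = 981 + 17*(11 + 17/3)/3 = 981 + (17/3)*(50/3) = 981 + 850/9 = 9679/9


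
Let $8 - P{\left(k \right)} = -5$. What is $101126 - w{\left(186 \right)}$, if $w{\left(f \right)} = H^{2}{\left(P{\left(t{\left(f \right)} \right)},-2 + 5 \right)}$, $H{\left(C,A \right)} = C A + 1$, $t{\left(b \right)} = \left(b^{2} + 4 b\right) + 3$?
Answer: $99526$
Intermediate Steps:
$t{\left(b \right)} = 3 + b^{2} + 4 b$
$P{\left(k \right)} = 13$ ($P{\left(k \right)} = 8 - -5 = 8 + 5 = 13$)
$H{\left(C,A \right)} = 1 + A C$ ($H{\left(C,A \right)} = A C + 1 = 1 + A C$)
$w{\left(f \right)} = 1600$ ($w{\left(f \right)} = \left(1 + \left(-2 + 5\right) 13\right)^{2} = \left(1 + 3 \cdot 13\right)^{2} = \left(1 + 39\right)^{2} = 40^{2} = 1600$)
$101126 - w{\left(186 \right)} = 101126 - 1600 = 99526$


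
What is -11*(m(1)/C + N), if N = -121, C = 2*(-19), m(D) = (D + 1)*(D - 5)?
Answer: 25245/19 ≈ 1328.7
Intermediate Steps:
m(D) = (1 + D)*(-5 + D)
C = -38
-11*(m(1)/C + N) = -11*((-5 + 1**2 - 4*1)/(-38) - 121) = -11*((-5 + 1 - 4)*(-1/38) - 121) = -11*(-8*(-1/38) - 121) = -11*(4/19 - 121) = -11*(-2295/19) = 25245/19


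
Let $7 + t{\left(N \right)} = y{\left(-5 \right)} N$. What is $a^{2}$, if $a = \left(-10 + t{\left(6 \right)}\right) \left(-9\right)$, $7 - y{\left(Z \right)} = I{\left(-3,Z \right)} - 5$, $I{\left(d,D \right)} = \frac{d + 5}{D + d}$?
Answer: $\frac{1034289}{4} \approx 2.5857 \cdot 10^{5}$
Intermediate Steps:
$I{\left(d,D \right)} = \frac{5 + d}{D + d}$
$y{\left(Z \right)} = 12 - \frac{2}{-3 + Z}$ ($y{\left(Z \right)} = 7 - \left(\frac{5 - 3}{Z - 3} - 5\right) = 7 - \left(\frac{1}{-3 + Z} 2 - 5\right) = 7 - \left(\frac{2}{-3 + Z} - 5\right) = 7 - \left(-5 + \frac{2}{-3 + Z}\right) = 7 + \left(5 - \frac{2}{-3 + Z}\right) = 12 - \frac{2}{-3 + Z}$)
$t{\left(N \right)} = -7 + \frac{49 N}{4}$ ($t{\left(N \right)} = -7 + \frac{2 \left(-19 + 6 \left(-5\right)\right)}{-3 - 5} N = -7 + \frac{2 \left(-19 - 30\right)}{-8} N = -7 + 2 \left(- \frac{1}{8}\right) \left(-49\right) N = -7 + \frac{49 N}{4}$)
$a = - \frac{1017}{2}$ ($a = \left(-10 + \left(-7 + \frac{49}{4} \cdot 6\right)\right) \left(-9\right) = \left(-10 + \left(-7 + \frac{147}{2}\right)\right) \left(-9\right) = \left(-10 + \frac{133}{2}\right) \left(-9\right) = \frac{113}{2} \left(-9\right) = - \frac{1017}{2} \approx -508.5$)
$a^{2} = \left(- \frac{1017}{2}\right)^{2} = \frac{1034289}{4}$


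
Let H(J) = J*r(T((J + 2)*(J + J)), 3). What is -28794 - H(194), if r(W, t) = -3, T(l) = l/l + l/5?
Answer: -28212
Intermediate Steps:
T(l) = 1 + l/5 (T(l) = 1 + l*(1/5) = 1 + l/5)
H(J) = -3*J (H(J) = J*(-3) = -3*J)
-28794 - H(194) = -28794 - (-3)*194 = -28794 - 1*(-582) = -28794 + 582 = -28212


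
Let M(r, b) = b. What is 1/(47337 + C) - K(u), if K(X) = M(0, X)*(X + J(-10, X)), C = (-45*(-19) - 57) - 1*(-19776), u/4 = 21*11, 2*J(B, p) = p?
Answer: -86971172903/67911 ≈ -1.2807e+6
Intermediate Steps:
J(B, p) = p/2
u = 924 (u = 4*(21*11) = 4*231 = 924)
C = 20574 (C = (855 - 57) + 19776 = 798 + 19776 = 20574)
K(X) = 3*X**2/2 (K(X) = X*(X + X/2) = X*(3*X/2) = 3*X**2/2)
1/(47337 + C) - K(u) = 1/(47337 + 20574) - 3*924**2/2 = 1/67911 - 3*853776/2 = 1/67911 - 1*1280664 = 1/67911 - 1280664 = -86971172903/67911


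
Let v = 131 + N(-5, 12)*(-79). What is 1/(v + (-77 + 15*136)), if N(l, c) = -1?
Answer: 1/2173 ≈ 0.00046019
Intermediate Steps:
v = 210 (v = 131 - 1*(-79) = 131 + 79 = 210)
1/(v + (-77 + 15*136)) = 1/(210 + (-77 + 15*136)) = 1/(210 + (-77 + 2040)) = 1/(210 + 1963) = 1/2173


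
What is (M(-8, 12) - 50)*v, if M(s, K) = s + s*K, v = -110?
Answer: 16940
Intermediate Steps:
M(s, K) = s + K*s
(M(-8, 12) - 50)*v = (-8*(1 + 12) - 50)*(-110) = (-8*13 - 50)*(-110) = (-104 - 50)*(-110) = -154*(-110) = 16940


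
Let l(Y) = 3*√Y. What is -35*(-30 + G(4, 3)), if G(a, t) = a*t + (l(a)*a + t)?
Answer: -315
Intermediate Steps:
G(a, t) = t + 3*a^(3/2) + a*t (G(a, t) = a*t + ((3*√a)*a + t) = a*t + (3*a^(3/2) + t) = a*t + (t + 3*a^(3/2)) = t + 3*a^(3/2) + a*t)
-35*(-30 + G(4, 3)) = -35*(-30 + (3 + 3*4^(3/2) + 4*3)) = -35*(-30 + (3 + 3*8 + 12)) = -35*(-30 + (3 + 24 + 12)) = -35*(-30 + 39) = -35*9 = -315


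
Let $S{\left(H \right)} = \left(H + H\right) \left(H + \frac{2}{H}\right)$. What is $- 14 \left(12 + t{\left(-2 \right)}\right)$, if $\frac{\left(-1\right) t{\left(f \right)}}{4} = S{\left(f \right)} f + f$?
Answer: $-1624$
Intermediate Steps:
$S{\left(H \right)} = 2 H \left(H + \frac{2}{H}\right)$
$t{\left(f \right)} = - 4 f - 4 f \left(4 + 2 f^{2}\right)$ ($t{\left(f \right)} = - 4 \left(\left(4 + 2 f^{2}\right) f + f\right) = - 4 \left(f \left(4 + 2 f^{2}\right) + f\right) = - 4 \left(f + f \left(4 + 2 f^{2}\right)\right) = - 4 f - 4 f \left(4 + 2 f^{2}\right)$)
$- 14 \left(12 + t{\left(-2 \right)}\right) = - 14 \left(12 - \left(-40 + 8 \left(-2\right)^{3}\right)\right) = - 14 \left(12 + \left(40 - -64\right)\right) = - 14 \left(12 + \left(40 + 64\right)\right) = - 14 \left(12 + 104\right) = \left(-14\right) 116 = -1624$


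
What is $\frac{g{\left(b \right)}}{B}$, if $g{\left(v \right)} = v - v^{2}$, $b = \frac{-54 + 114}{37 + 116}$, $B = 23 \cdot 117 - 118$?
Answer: $\frac{20}{215883} \approx 9.2643 \cdot 10^{-5}$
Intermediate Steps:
$B = 2573$ ($B = 2691 - 118 = 2573$)
$b = \frac{20}{51}$ ($b = \frac{60}{153} = 60 \cdot \frac{1}{153} = \frac{20}{51} \approx 0.39216$)
$\frac{g{\left(b \right)}}{B} = \frac{\frac{20}{51} \left(1 - \frac{20}{51}\right)}{2573} = \frac{20 \left(1 - \frac{20}{51}\right)}{51} \cdot \frac{1}{2573} = \frac{20}{51} \cdot \frac{31}{51} \cdot \frac{1}{2573} = \frac{620}{2601} \cdot \frac{1}{2573} = \frac{20}{215883}$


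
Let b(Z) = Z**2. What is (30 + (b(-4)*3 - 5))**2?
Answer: 5329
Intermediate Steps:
(30 + (b(-4)*3 - 5))**2 = (30 + ((-4)**2*3 - 5))**2 = (30 + (16*3 - 5))**2 = (30 + (48 - 5))**2 = (30 + 43)**2 = 73**2 = 5329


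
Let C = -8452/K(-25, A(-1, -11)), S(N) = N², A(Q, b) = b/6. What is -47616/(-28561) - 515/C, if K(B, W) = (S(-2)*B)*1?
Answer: -267110267/60349393 ≈ -4.4261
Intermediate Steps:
A(Q, b) = b/6 (A(Q, b) = b*(⅙) = b/6)
K(B, W) = 4*B (K(B, W) = ((-2)²*B)*1 = (4*B)*1 = 4*B)
C = 2113/25 (C = -8452/(4*(-25)) = -8452/(-100) = -8452*(-1/100) = 2113/25 ≈ 84.520)
-47616/(-28561) - 515/C = -47616/(-28561) - 515/2113/25 = -47616*(-1/28561) - 515*25/2113 = 47616/28561 - 12875/2113 = -267110267/60349393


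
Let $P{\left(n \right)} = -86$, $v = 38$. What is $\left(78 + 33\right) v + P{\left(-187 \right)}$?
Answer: $4132$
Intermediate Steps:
$\left(78 + 33\right) v + P{\left(-187 \right)} = \left(78 + 33\right) 38 - 86 = 111 \cdot 38 - 86 = 4218 - 86 = 4132$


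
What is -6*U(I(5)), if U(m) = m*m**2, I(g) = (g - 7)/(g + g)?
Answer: 6/125 ≈ 0.048000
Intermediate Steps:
I(g) = (-7 + g)/(2*g) (I(g) = (-7 + g)/((2*g)) = (-7 + g)*(1/(2*g)) = (-7 + g)/(2*g))
U(m) = m**3
-6*U(I(5)) = -6*(-7 + 5)**3/1000 = -6*((1/2)*(1/5)*(-2))**3 = -6*(-1/5)**3 = -6*(-1/125) = 6/125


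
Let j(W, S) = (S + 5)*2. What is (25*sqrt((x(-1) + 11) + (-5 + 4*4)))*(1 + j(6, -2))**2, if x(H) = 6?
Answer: 2450*sqrt(7) ≈ 6482.1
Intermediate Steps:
j(W, S) = 10 + 2*S (j(W, S) = (5 + S)*2 = 10 + 2*S)
(25*sqrt((x(-1) + 11) + (-5 + 4*4)))*(1 + j(6, -2))**2 = (25*sqrt((6 + 11) + (-5 + 4*4)))*(1 + (10 + 2*(-2)))**2 = (25*sqrt(17 + (-5 + 16)))*(1 + (10 - 4))**2 = (25*sqrt(17 + 11))*(1 + 6)**2 = (25*sqrt(28))*7**2 = (25*(2*sqrt(7)))*49 = (50*sqrt(7))*49 = 2450*sqrt(7)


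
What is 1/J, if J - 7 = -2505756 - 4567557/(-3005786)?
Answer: -3005786/7531740696157 ≈ -3.9908e-7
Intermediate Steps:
J = -7531740696157/3005786 (J = 7 + (-2505756 - 4567557/(-3005786)) = 7 + (-2505756 - 4567557*(-1)/3005786) = 7 + (-2505756 - 1*(-4567557/3005786)) = 7 + (-2505756 + 4567557/3005786) = 7 - 7531761736659/3005786 = -7531740696157/3005786 ≈ -2.5057e+6)
1/J = 1/(-7531740696157/3005786) = -3005786/7531740696157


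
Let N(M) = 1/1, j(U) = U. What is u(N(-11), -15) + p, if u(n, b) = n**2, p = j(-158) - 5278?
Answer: -5435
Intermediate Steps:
N(M) = 1
p = -5436 (p = -158 - 5278 = -5436)
u(N(-11), -15) + p = 1**2 - 5436 = 1 - 5436 = -5435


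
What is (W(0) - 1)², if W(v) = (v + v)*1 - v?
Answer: 1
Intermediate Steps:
W(v) = v (W(v) = (2*v)*1 - v = 2*v - v = v)
(W(0) - 1)² = (0 - 1)² = (-1)² = 1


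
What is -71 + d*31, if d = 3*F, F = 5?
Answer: 394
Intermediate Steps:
d = 15 (d = 3*5 = 15)
-71 + d*31 = -71 + 15*31 = -71 + 465 = 394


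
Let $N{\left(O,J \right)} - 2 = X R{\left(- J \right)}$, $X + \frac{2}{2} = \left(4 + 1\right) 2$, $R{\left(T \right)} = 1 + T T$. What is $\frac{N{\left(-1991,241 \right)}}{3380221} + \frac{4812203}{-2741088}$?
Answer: $- \frac{14833433295743}{9265483220448} \approx -1.6009$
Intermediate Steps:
$R{\left(T \right)} = 1 + T^{2}$
$X = 9$ ($X = -1 + \left(4 + 1\right) 2 = -1 + 5 \cdot 2 = -1 + 10 = 9$)
$N{\left(O,J \right)} = 11 + 9 J^{2}$ ($N{\left(O,J \right)} = 2 + 9 \left(1 + \left(- J\right)^{2}\right) = 2 + 9 \left(1 + J^{2}\right) = 2 + \left(9 + 9 J^{2}\right) = 11 + 9 J^{2}$)
$\frac{N{\left(-1991,241 \right)}}{3380221} + \frac{4812203}{-2741088} = \frac{11 + 9 \cdot 241^{2}}{3380221} + \frac{4812203}{-2741088} = \left(11 + 9 \cdot 58081\right) \frac{1}{3380221} + 4812203 \left(- \frac{1}{2741088}\right) = \left(11 + 522729\right) \frac{1}{3380221} - \frac{4812203}{2741088} = 522740 \cdot \frac{1}{3380221} - \frac{4812203}{2741088} = \frac{522740}{3380221} - \frac{4812203}{2741088} = - \frac{14833433295743}{9265483220448}$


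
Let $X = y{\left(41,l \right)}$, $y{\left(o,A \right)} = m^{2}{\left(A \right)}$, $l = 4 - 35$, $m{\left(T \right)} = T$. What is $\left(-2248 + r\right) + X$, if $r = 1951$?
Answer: $664$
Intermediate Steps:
$l = -31$
$y{\left(o,A \right)} = A^{2}$
$X = 961$ ($X = \left(-31\right)^{2} = 961$)
$\left(-2248 + r\right) + X = \left(-2248 + 1951\right) + 961 = -297 + 961 = 664$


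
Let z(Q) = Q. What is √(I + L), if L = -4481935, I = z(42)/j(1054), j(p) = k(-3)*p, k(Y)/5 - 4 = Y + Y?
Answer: I*√124476332672170/5270 ≈ 2117.1*I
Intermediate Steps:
k(Y) = 20 + 10*Y (k(Y) = 20 + 5*(Y + Y) = 20 + 5*(2*Y) = 20 + 10*Y)
j(p) = -10*p (j(p) = (20 + 10*(-3))*p = (20 - 30)*p = -10*p)
I = -21/5270 (I = 42/((-10*1054)) = 42/(-10540) = 42*(-1/10540) = -21/5270 ≈ -0.0039848)
√(I + L) = √(-21/5270 - 4481935) = √(-23619797471/5270) = I*√124476332672170/5270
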